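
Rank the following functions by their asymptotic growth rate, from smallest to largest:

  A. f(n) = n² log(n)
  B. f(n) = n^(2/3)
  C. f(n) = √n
C < B < A

Comparing growth rates:
C = √n is O(√n)
B = n^(2/3) is O(n^(2/3))
A = n² log(n) is O(n² log n)

Therefore, the order from slowest to fastest is: C < B < A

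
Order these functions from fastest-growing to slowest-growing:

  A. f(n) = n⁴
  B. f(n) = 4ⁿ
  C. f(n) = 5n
B > A > C

Comparing growth rates:
B = 4ⁿ is O(4ⁿ)
A = n⁴ is O(n⁴)
C = 5n is O(n)

Therefore, the order from fastest to slowest is: B > A > C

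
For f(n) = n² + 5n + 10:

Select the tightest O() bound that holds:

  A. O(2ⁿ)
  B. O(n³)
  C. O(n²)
C

f(n) = n² + 5n + 10 is O(n²).
All listed options are valid Big-O bounds (upper bounds),
but O(n²) is the tightest (smallest valid bound).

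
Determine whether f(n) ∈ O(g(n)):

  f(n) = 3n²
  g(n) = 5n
False

f(n) = 3n² is O(n²), and g(n) = 5n is O(n).
Since O(n²) grows faster than O(n), f(n) = O(g(n)) is false.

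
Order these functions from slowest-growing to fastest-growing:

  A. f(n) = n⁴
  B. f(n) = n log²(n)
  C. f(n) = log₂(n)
C < B < A

Comparing growth rates:
C = log₂(n) is O(log n)
B = n log²(n) is O(n log² n)
A = n⁴ is O(n⁴)

Therefore, the order from slowest to fastest is: C < B < A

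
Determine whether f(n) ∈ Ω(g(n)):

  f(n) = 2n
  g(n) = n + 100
True

f(n) = 2n and g(n) = n + 100 are both O(n).
Big-Ω permits equal growth rates (f ≥ c·g for some c > 0), so f(n) = Ω(g(n)) is true.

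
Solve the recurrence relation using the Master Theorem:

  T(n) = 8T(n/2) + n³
Θ(n³ log n)

Master Theorem: a = 8, b = 2, f(n) = n³.
Compute the critical exponent d = log₂(8) = 3.
Compare f(n) = Θ(n³) against n^d:
  k = 3 = d, so f(n) = Θ(n^d) — Case 2.
  Work is balanced across levels: T(n) = Θ(n^d log n) = Θ(n³ log n).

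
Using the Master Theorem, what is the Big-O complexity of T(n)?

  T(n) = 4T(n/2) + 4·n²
Θ(n² log n)

Master Theorem: a = 4, b = 2, f(n) = 4·n².
Compute the critical exponent d = log₂(4) = 2.
Compare f(n) = Θ(n²) against n^d:
  k = 2 = d, so f(n) = Θ(n^d) — Case 2.
  Work is balanced across levels: T(n) = Θ(n^d log n) = Θ(n² log n).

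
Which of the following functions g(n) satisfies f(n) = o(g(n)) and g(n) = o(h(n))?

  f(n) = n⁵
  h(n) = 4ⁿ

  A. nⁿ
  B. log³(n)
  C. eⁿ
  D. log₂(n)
C

We need g(n) with n⁵ = o(g(n)) and g(n) = o(4ⁿ), i.e. O(n⁵) ≺ g ≺ O(4ⁿ).
Check each option:
  A. nⁿ — O(nⁿ) does not grow strictly slower than h(n)
  B. log³(n) — O(log³ n) does not grow strictly faster than f(n)
  C. eⁿ — O(eⁿ) is strictly between O(n⁵) and O(4ⁿ) ✓
  D. log₂(n) — O(log n) does not grow strictly faster than f(n)

Only option C (eⁿ) lies strictly between.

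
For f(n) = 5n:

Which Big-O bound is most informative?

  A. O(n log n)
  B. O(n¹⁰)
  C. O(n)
C

f(n) = 5n is O(n).
All listed options are valid Big-O bounds (upper bounds),
but O(n) is the tightest (smallest valid bound).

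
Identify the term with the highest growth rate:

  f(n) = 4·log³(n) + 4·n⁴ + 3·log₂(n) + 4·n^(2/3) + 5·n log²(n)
4·n⁴

Looking at each term:
  - 4·log³(n) is O(log³ n)
  - 4·n⁴ is O(n⁴)
  - 3·log₂(n) is O(log n)
  - 4·n^(2/3) is O(n^(2/3))
  - 5·n log²(n) is O(n log² n)

The term 4·n⁴ (O(n⁴)) grows fastest and dominates all others.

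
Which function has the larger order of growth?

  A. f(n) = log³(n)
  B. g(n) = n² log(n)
B

f(n) = log³(n) is O(log³ n), while g(n) = n² log(n) is O(n² log n).
Since O(n² log n) grows faster than O(log³ n), g(n) dominates.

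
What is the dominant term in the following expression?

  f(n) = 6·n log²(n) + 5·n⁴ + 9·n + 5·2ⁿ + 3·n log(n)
5·2ⁿ

Looking at each term:
  - 6·n log²(n) is O(n log² n)
  - 5·n⁴ is O(n⁴)
  - 9·n is O(n)
  - 5·2ⁿ is O(2ⁿ)
  - 3·n log(n) is O(n log n)

The term 5·2ⁿ (O(2ⁿ)) grows fastest and dominates all others.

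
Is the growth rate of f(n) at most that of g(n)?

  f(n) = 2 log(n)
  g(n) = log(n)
True

f(n) = 2 log(n) and g(n) = log(n) are both O(log n).
Big-O permits equal growth rates (f ≤ c·g for some c), so f(n) = O(g(n)) is true.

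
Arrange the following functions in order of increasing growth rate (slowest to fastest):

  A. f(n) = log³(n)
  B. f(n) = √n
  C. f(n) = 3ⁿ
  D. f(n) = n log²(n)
A < B < D < C

Comparing growth rates:
A = log³(n) is O(log³ n)
B = √n is O(√n)
D = n log²(n) is O(n log² n)
C = 3ⁿ is O(3ⁿ)

Therefore, the order from slowest to fastest is: A < B < D < C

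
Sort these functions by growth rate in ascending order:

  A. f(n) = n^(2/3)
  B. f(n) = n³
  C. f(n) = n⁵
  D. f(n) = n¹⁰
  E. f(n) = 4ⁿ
A < B < C < D < E

Comparing growth rates:
A = n^(2/3) is O(n^(2/3))
B = n³ is O(n³)
C = n⁵ is O(n⁵)
D = n¹⁰ is O(n¹⁰)
E = 4ⁿ is O(4ⁿ)

Therefore, the order from slowest to fastest is: A < B < C < D < E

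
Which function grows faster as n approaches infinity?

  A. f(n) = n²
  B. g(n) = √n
A

f(n) = n² is O(n²), while g(n) = √n is O(√n).
Since O(n²) grows faster than O(√n), f(n) dominates.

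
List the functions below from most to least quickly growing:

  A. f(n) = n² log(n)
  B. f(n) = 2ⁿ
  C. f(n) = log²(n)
B > A > C

Comparing growth rates:
B = 2ⁿ is O(2ⁿ)
A = n² log(n) is O(n² log n)
C = log²(n) is O(log² n)

Therefore, the order from fastest to slowest is: B > A > C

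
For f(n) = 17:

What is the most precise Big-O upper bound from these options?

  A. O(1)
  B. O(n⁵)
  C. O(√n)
A

f(n) = 17 is O(1).
All listed options are valid Big-O bounds (upper bounds),
but O(1) is the tightest (smallest valid bound).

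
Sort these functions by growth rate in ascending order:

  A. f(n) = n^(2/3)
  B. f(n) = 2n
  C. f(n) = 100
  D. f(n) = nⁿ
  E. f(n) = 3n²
C < A < B < E < D

Comparing growth rates:
C = 100 is O(1)
A = n^(2/3) is O(n^(2/3))
B = 2n is O(n)
E = 3n² is O(n²)
D = nⁿ is O(nⁿ)

Therefore, the order from slowest to fastest is: C < A < B < E < D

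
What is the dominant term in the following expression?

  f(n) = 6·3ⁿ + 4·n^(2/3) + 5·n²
6·3ⁿ

Looking at each term:
  - 6·3ⁿ is O(3ⁿ)
  - 4·n^(2/3) is O(n^(2/3))
  - 5·n² is O(n²)

The term 6·3ⁿ (O(3ⁿ)) grows fastest and dominates all others.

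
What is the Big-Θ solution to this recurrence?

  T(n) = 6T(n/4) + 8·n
Θ(n^log₄(6))

Master Theorem: a = 6, b = 4, f(n) = 8·n.
Compute the critical exponent d = log₄(6) = 1.292.
Compare f(n) = Θ(n) against n^d:
  k = 1 < d = 1.292, so f(n) = O(n^(d-ε)) — Case 1.
  The recursion cost dominates: T(n) = Θ(n^d) = Θ(n^log₄(6)).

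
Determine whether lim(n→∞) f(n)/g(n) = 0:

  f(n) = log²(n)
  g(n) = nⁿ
True

f(n) = log²(n) is O(log² n), and g(n) = nⁿ is O(nⁿ).
Since O(log² n) grows strictly slower than O(nⁿ), f(n) = o(g(n)) is true.
This means lim(n→∞) f(n)/g(n) = 0.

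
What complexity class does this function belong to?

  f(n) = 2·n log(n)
O(n log n)

The dominant term in 2·n log(n) is 2·n log(n), which is Θ(n log n).
Constants are absorbed, so the tightest bound is O(n log n).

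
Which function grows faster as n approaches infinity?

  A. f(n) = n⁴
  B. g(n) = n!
B

f(n) = n⁴ is O(n⁴), while g(n) = n! is O(n!).
Since O(n!) grows faster than O(n⁴), g(n) dominates.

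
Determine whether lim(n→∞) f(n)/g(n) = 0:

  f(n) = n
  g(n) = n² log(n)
True

f(n) = n is O(n), and g(n) = n² log(n) is O(n² log n).
Since O(n) grows strictly slower than O(n² log n), f(n) = o(g(n)) is true.
This means lim(n→∞) f(n)/g(n) = 0.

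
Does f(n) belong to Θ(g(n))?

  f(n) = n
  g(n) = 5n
True

f(n) = n and g(n) = 5n are both O(n).
Since they have the same asymptotic growth rate, f(n) = Θ(g(n)) is true.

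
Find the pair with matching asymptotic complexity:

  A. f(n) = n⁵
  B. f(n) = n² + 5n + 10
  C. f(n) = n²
B and C

Examining each function:
  A. n⁵ is O(n⁵)
  B. n² + 5n + 10 is O(n²)
  C. n² is O(n²)

Functions B and C both have the same complexity class.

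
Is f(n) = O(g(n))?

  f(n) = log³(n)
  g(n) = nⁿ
True

f(n) = log³(n) is O(log³ n), and g(n) = nⁿ is O(nⁿ).
Since O(log³ n) ⊆ O(nⁿ) (f grows no faster than g), f(n) = O(g(n)) is true.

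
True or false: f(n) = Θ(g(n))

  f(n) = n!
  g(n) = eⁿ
False

f(n) = n! is O(n!), and g(n) = eⁿ is O(eⁿ).
Since they have different growth rates, f(n) = Θ(g(n)) is false.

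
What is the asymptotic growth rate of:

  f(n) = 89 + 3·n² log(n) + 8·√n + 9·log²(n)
Θ(n² log n)

Order the terms by growth rate: 89 ≺ 9·log²(n) ≺ 8·√n ≺ 3·n² log(n).
The fastest-growing term 3·n² log(n) dominates as n → ∞; dropping its constant factor gives Θ(n² log n).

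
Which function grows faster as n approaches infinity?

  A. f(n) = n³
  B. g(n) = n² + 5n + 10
A

f(n) = n³ is O(n³), while g(n) = n² + 5n + 10 is O(n²).
Since O(n³) grows faster than O(n²), f(n) dominates.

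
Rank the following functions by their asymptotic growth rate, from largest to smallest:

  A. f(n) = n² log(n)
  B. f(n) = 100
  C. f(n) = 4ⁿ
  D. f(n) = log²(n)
C > A > D > B

Comparing growth rates:
C = 4ⁿ is O(4ⁿ)
A = n² log(n) is O(n² log n)
D = log²(n) is O(log² n)
B = 100 is O(1)

Therefore, the order from fastest to slowest is: C > A > D > B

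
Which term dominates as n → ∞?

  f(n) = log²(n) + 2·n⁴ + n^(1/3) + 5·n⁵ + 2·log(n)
5·n⁵

Looking at each term:
  - log²(n) is O(log² n)
  - 2·n⁴ is O(n⁴)
  - n^(1/3) is O(n^(1/3))
  - 5·n⁵ is O(n⁵)
  - 2·log(n) is O(log n)

The term 5·n⁵ (O(n⁵)) grows fastest and dominates all others.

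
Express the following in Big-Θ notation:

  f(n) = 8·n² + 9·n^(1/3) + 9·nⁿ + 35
Θ(nⁿ)

Order the terms by growth rate: 35 ≺ 9·n^(1/3) ≺ 8·n² ≺ 9·nⁿ.
The fastest-growing term 9·nⁿ dominates as n → ∞; dropping its constant factor gives Θ(nⁿ).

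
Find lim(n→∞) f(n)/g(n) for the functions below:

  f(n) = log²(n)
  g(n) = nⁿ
0

Since log²(n) (O(log² n)) grows slower than nⁿ (O(nⁿ)),
the ratio f(n)/g(n) → 0 as n → ∞.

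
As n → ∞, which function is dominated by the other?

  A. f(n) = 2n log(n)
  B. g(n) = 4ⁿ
A

f(n) = 2n log(n) is O(n log n), while g(n) = 4ⁿ is O(4ⁿ).
Since O(n log n) grows slower than O(4ⁿ), f(n) is dominated.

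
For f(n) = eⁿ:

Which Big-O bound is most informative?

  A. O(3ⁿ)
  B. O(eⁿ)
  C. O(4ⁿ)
B

f(n) = eⁿ is O(eⁿ).
All listed options are valid Big-O bounds (upper bounds),
but O(eⁿ) is the tightest (smallest valid bound).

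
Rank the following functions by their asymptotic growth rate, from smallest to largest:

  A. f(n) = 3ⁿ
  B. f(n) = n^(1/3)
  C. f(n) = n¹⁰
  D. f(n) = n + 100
B < D < C < A

Comparing growth rates:
B = n^(1/3) is O(n^(1/3))
D = n + 100 is O(n)
C = n¹⁰ is O(n¹⁰)
A = 3ⁿ is O(3ⁿ)

Therefore, the order from slowest to fastest is: B < D < C < A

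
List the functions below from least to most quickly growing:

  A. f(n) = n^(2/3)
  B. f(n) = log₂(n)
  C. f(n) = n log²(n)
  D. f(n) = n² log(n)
B < A < C < D

Comparing growth rates:
B = log₂(n) is O(log n)
A = n^(2/3) is O(n^(2/3))
C = n log²(n) is O(n log² n)
D = n² log(n) is O(n² log n)

Therefore, the order from slowest to fastest is: B < A < C < D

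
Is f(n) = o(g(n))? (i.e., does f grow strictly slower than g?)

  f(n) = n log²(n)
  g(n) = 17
False

f(n) = n log²(n) is O(n log² n), and g(n) = 17 is O(1).
Since O(n log² n) grows faster than or equal to O(1), f(n) = o(g(n)) is false.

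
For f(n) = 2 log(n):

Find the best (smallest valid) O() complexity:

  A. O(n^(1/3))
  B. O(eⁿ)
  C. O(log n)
C

f(n) = 2 log(n) is O(log n).
All listed options are valid Big-O bounds (upper bounds),
but O(log n) is the tightest (smallest valid bound).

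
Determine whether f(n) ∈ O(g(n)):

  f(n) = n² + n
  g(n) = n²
True

f(n) = n² + n and g(n) = n² are both O(n²).
Big-O permits equal growth rates (f ≤ c·g for some c), so f(n) = O(g(n)) is true.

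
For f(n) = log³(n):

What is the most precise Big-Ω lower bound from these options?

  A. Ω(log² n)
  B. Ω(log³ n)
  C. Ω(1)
B

f(n) = log³(n) is Ω(log³ n).
All listed options are valid Big-Ω bounds (lower bounds),
but Ω(log³ n) is the tightest (largest valid bound).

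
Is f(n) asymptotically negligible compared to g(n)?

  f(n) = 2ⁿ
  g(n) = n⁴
False

f(n) = 2ⁿ is O(2ⁿ), and g(n) = n⁴ is O(n⁴).
Since O(2ⁿ) grows faster than or equal to O(n⁴), f(n) = o(g(n)) is false.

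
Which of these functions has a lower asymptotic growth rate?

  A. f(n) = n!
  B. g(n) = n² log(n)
B

f(n) = n! is O(n!), while g(n) = n² log(n) is O(n² log n).
Since O(n² log n) grows slower than O(n!), g(n) is dominated.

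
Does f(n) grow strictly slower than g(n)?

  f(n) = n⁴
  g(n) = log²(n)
False

f(n) = n⁴ is O(n⁴), and g(n) = log²(n) is O(log² n).
Since O(n⁴) grows faster than or equal to O(log² n), f(n) = o(g(n)) is false.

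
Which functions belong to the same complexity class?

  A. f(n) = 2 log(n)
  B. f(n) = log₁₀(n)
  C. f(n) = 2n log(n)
A and B

Examining each function:
  A. 2 log(n) is O(log n)
  B. log₁₀(n) is O(log n)
  C. 2n log(n) is O(n log n)

Functions A and B both have the same complexity class.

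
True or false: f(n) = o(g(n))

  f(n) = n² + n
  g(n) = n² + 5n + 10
False

f(n) = n² + n is O(n²), and g(n) = n² + 5n + 10 is O(n²).
Since they have the same growth rate, f(n) = o(g(n)) is false.
(f = o(g) requires f to grow strictly slower, not equal.)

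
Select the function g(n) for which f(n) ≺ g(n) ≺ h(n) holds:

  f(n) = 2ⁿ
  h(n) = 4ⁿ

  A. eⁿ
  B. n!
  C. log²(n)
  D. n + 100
A

We need g(n) with 2ⁿ = o(g(n)) and g(n) = o(4ⁿ), i.e. O(2ⁿ) ≺ g ≺ O(4ⁿ).
Check each option:
  A. eⁿ — O(eⁿ) is strictly between O(2ⁿ) and O(4ⁿ) ✓
  B. n! — O(n!) does not grow strictly slower than h(n)
  C. log²(n) — O(log² n) does not grow strictly faster than f(n)
  D. n + 100 — O(n) does not grow strictly faster than f(n)

Only option A (eⁿ) lies strictly between.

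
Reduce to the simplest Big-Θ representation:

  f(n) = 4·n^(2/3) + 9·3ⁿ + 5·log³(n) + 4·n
Θ(3ⁿ)

Order the terms by growth rate: 5·log³(n) ≺ 4·n^(2/3) ≺ 4·n ≺ 9·3ⁿ.
The fastest-growing term 9·3ⁿ dominates as n → ∞; dropping its constant factor gives Θ(3ⁿ).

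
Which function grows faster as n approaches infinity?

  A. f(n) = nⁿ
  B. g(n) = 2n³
A

f(n) = nⁿ is O(nⁿ), while g(n) = 2n³ is O(n³).
Since O(nⁿ) grows faster than O(n³), f(n) dominates.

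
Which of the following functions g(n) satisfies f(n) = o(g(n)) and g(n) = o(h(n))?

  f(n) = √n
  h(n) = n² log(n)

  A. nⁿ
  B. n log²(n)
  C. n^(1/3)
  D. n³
B

We need g(n) with √n = o(g(n)) and g(n) = o(n² log(n)), i.e. O(√n) ≺ g ≺ O(n² log n).
Check each option:
  A. nⁿ — O(nⁿ) does not grow strictly slower than h(n)
  B. n log²(n) — O(n log² n) is strictly between O(√n) and O(n² log n) ✓
  C. n^(1/3) — O(n^(1/3)) does not grow strictly faster than f(n)
  D. n³ — O(n³) does not grow strictly slower than h(n)

Only option B (n log²(n)) lies strictly between.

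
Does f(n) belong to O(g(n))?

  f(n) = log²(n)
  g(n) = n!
True

f(n) = log²(n) is O(log² n), and g(n) = n! is O(n!).
Since O(log² n) ⊆ O(n!) (f grows no faster than g), f(n) = O(g(n)) is true.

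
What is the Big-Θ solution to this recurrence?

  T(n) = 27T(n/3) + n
Θ(n³)

Master Theorem: a = 27, b = 3, f(n) = n.
Compute the critical exponent d = log₃(27) = 3.
Compare f(n) = Θ(n) against n^d:
  k = 1 < d = 3, so f(n) = O(n^(d-ε)) — Case 1.
  The recursion cost dominates: T(n) = Θ(n^d) = Θ(n³).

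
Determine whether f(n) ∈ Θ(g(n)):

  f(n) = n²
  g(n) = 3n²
True

f(n) = n² and g(n) = 3n² are both O(n²).
Since they have the same asymptotic growth rate, f(n) = Θ(g(n)) is true.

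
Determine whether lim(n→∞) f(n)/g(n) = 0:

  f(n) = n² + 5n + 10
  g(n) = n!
True

f(n) = n² + 5n + 10 is O(n²), and g(n) = n! is O(n!).
Since O(n²) grows strictly slower than O(n!), f(n) = o(g(n)) is true.
This means lim(n→∞) f(n)/g(n) = 0.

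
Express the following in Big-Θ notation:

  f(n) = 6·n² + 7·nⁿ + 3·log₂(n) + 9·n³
Θ(nⁿ)

Order the terms by growth rate: 3·log₂(n) ≺ 6·n² ≺ 9·n³ ≺ 7·nⁿ.
The fastest-growing term 7·nⁿ dominates as n → ∞; dropping its constant factor gives Θ(nⁿ).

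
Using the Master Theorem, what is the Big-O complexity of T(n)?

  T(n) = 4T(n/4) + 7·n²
Θ(n²)

Master Theorem: a = 4, b = 4, f(n) = 7·n².
Compute the critical exponent d = log₄(4) = 1.
Compare f(n) = Θ(n²) against n^d:
  k = 2 > d = 1, so f(n) = Ω(n^(d+ε)) — Case 3.
  Regularity: a·(n/b)^2/n^2 = a/b^2 = 4/16 < 1 ✓.
  The top-level work dominates: T(n) = Θ(f(n)) = Θ(n²).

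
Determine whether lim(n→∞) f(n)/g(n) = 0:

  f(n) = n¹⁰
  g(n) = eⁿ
True

f(n) = n¹⁰ is O(n¹⁰), and g(n) = eⁿ is O(eⁿ).
Since O(n¹⁰) grows strictly slower than O(eⁿ), f(n) = o(g(n)) is true.
This means lim(n→∞) f(n)/g(n) = 0.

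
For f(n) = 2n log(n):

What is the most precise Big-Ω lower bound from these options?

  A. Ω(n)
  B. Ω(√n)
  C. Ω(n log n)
C

f(n) = 2n log(n) is Ω(n log n).
All listed options are valid Big-Ω bounds (lower bounds),
but Ω(n log n) is the tightest (largest valid bound).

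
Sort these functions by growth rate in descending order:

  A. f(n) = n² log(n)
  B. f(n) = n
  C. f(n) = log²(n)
A > B > C

Comparing growth rates:
A = n² log(n) is O(n² log n)
B = n is O(n)
C = log²(n) is O(log² n)

Therefore, the order from fastest to slowest is: A > B > C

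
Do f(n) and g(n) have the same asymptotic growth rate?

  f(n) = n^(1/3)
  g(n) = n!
False

f(n) = n^(1/3) is O(n^(1/3)), and g(n) = n! is O(n!).
Since they have different growth rates, f(n) = Θ(g(n)) is false.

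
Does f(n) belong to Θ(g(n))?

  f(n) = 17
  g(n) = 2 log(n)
False

f(n) = 17 is O(1), and g(n) = 2 log(n) is O(log n).
Since they have different growth rates, f(n) = Θ(g(n)) is false.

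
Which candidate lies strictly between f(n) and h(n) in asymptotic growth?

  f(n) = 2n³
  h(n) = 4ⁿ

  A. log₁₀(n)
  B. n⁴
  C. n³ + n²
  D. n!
B

We need g(n) with 2n³ = o(g(n)) and g(n) = o(4ⁿ), i.e. O(n³) ≺ g ≺ O(4ⁿ).
Check each option:
  A. log₁₀(n) — O(log n) does not grow strictly faster than f(n)
  B. n⁴ — O(n⁴) is strictly between O(n³) and O(4ⁿ) ✓
  C. n³ + n² — O(n³) does not grow strictly faster than f(n)
  D. n! — O(n!) does not grow strictly slower than h(n)

Only option B (n⁴) lies strictly between.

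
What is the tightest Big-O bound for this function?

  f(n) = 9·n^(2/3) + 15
O(n^(2/3))

The dominant term in 9·n^(2/3) + 15 is 9·n^(2/3), which is Θ(n^(2/3)).
Lower-order terms (15) are asymptotically negligible.
Constants are absorbed, so the tightest bound is O(n^(2/3)).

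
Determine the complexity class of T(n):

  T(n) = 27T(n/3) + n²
Θ(n³)

Master Theorem: a = 27, b = 3, f(n) = n².
Compute the critical exponent d = log₃(27) = 3.
Compare f(n) = Θ(n²) against n^d:
  k = 2 < d = 3, so f(n) = O(n^(d-ε)) — Case 1.
  The recursion cost dominates: T(n) = Θ(n^d) = Θ(n³).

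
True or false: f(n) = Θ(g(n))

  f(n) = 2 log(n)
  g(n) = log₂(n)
True

f(n) = 2 log(n) and g(n) = log₂(n) are both O(log n).
Since they have the same asymptotic growth rate, f(n) = Θ(g(n)) is true.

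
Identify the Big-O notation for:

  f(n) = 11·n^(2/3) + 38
O(n^(2/3))

The dominant term in 11·n^(2/3) + 38 is 11·n^(2/3), which is Θ(n^(2/3)).
Lower-order terms (38) are asymptotically negligible.
Constants are absorbed, so the tightest bound is O(n^(2/3)).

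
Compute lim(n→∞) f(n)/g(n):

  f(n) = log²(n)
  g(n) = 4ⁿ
0

Since log²(n) (O(log² n)) grows slower than 4ⁿ (O(4ⁿ)),
the ratio f(n)/g(n) → 0 as n → ∞.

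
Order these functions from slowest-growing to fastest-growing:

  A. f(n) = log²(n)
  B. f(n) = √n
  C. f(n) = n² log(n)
A < B < C

Comparing growth rates:
A = log²(n) is O(log² n)
B = √n is O(√n)
C = n² log(n) is O(n² log n)

Therefore, the order from slowest to fastest is: A < B < C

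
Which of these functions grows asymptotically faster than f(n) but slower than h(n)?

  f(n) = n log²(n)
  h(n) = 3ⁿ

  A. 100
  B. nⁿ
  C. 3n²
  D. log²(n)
C

We need g(n) with n log²(n) = o(g(n)) and g(n) = o(3ⁿ), i.e. O(n log² n) ≺ g ≺ O(3ⁿ).
Check each option:
  A. 100 — O(1) does not grow strictly faster than f(n)
  B. nⁿ — O(nⁿ) does not grow strictly slower than h(n)
  C. 3n² — O(n²) is strictly between O(n log² n) and O(3ⁿ) ✓
  D. log²(n) — O(log² n) does not grow strictly faster than f(n)

Only option C (3n²) lies strictly between.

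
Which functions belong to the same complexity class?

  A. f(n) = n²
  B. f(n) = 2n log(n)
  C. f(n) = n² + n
A and C

Examining each function:
  A. n² is O(n²)
  B. 2n log(n) is O(n log n)
  C. n² + n is O(n²)

Functions A and C both have the same complexity class.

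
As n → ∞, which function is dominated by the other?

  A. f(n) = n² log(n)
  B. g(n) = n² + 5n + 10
B

f(n) = n² log(n) is O(n² log n), while g(n) = n² + 5n + 10 is O(n²).
Since O(n²) grows slower than O(n² log n), g(n) is dominated.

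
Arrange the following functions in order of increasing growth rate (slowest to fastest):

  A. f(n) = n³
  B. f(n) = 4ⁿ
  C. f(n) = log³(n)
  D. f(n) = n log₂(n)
C < D < A < B

Comparing growth rates:
C = log³(n) is O(log³ n)
D = n log₂(n) is O(n log n)
A = n³ is O(n³)
B = 4ⁿ is O(4ⁿ)

Therefore, the order from slowest to fastest is: C < D < A < B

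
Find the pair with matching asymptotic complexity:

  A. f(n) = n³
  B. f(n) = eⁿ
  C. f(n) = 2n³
A and C

Examining each function:
  A. n³ is O(n³)
  B. eⁿ is O(eⁿ)
  C. 2n³ is O(n³)

Functions A and C both have the same complexity class.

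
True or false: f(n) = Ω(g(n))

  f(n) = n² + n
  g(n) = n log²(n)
True

f(n) = n² + n is O(n²), and g(n) = n log²(n) is O(n log² n).
Since O(n²) grows at least as fast as O(n log² n), f(n) = Ω(g(n)) is true.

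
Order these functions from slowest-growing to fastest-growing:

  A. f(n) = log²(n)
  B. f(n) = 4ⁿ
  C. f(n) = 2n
A < C < B

Comparing growth rates:
A = log²(n) is O(log² n)
C = 2n is O(n)
B = 4ⁿ is O(4ⁿ)

Therefore, the order from slowest to fastest is: A < C < B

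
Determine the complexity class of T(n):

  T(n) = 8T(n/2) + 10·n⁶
Θ(n⁶)

Master Theorem: a = 8, b = 2, f(n) = 10·n⁶.
Compute the critical exponent d = log₂(8) = 3.
Compare f(n) = Θ(n⁶) against n^d:
  k = 6 > d = 3, so f(n) = Ω(n^(d+ε)) — Case 3.
  Regularity: a·(n/b)^6/n^6 = a/b^6 = 8/64 < 1 ✓.
  The top-level work dominates: T(n) = Θ(f(n)) = Θ(n⁶).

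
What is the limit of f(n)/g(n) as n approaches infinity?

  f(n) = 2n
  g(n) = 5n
2/5

Since 2n and 5n have the same growth rate (O(n)),
the ratio converges to a constant: 2/5.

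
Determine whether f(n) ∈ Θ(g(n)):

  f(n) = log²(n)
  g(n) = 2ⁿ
False

f(n) = log²(n) is O(log² n), and g(n) = 2ⁿ is O(2ⁿ).
Since they have different growth rates, f(n) = Θ(g(n)) is false.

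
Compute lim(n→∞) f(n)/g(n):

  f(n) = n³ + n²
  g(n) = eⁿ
0

Since n³ + n² (O(n³)) grows slower than eⁿ (O(eⁿ)),
the ratio f(n)/g(n) → 0 as n → ∞.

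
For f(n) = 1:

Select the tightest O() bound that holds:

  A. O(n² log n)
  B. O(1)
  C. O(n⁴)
B

f(n) = 1 is O(1).
All listed options are valid Big-O bounds (upper bounds),
but O(1) is the tightest (smallest valid bound).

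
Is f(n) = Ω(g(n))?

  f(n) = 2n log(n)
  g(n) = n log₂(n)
True

f(n) = 2n log(n) and g(n) = n log₂(n) are both O(n log n).
Big-Ω permits equal growth rates (f ≥ c·g for some c > 0), so f(n) = Ω(g(n)) is true.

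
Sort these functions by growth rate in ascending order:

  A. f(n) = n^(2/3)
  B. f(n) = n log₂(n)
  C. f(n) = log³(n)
C < A < B

Comparing growth rates:
C = log³(n) is O(log³ n)
A = n^(2/3) is O(n^(2/3))
B = n log₂(n) is O(n log n)

Therefore, the order from slowest to fastest is: C < A < B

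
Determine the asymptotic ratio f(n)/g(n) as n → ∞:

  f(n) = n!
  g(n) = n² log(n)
∞

Since n! (O(n!)) grows faster than n² log(n) (O(n² log n)),
the ratio f(n)/g(n) → ∞ as n → ∞.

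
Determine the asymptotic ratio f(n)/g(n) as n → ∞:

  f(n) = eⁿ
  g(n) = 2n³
∞

Since eⁿ (O(eⁿ)) grows faster than 2n³ (O(n³)),
the ratio f(n)/g(n) → ∞ as n → ∞.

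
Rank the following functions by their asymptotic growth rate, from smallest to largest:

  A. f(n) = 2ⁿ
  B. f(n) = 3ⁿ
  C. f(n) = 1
C < A < B

Comparing growth rates:
C = 1 is O(1)
A = 2ⁿ is O(2ⁿ)
B = 3ⁿ is O(3ⁿ)

Therefore, the order from slowest to fastest is: C < A < B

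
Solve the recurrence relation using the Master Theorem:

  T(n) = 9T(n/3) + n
Θ(n²)

Master Theorem: a = 9, b = 3, f(n) = n.
Compute the critical exponent d = log₃(9) = 2.
Compare f(n) = Θ(n) against n^d:
  k = 1 < d = 2, so f(n) = O(n^(d-ε)) — Case 1.
  The recursion cost dominates: T(n) = Θ(n^d) = Θ(n²).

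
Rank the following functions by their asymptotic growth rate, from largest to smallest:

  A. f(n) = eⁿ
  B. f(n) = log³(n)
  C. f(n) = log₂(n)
A > B > C

Comparing growth rates:
A = eⁿ is O(eⁿ)
B = log³(n) is O(log³ n)
C = log₂(n) is O(log n)

Therefore, the order from fastest to slowest is: A > B > C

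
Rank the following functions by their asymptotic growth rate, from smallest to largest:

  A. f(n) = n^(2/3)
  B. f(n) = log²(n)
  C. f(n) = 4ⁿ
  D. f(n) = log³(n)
B < D < A < C

Comparing growth rates:
B = log²(n) is O(log² n)
D = log³(n) is O(log³ n)
A = n^(2/3) is O(n^(2/3))
C = 4ⁿ is O(4ⁿ)

Therefore, the order from slowest to fastest is: B < D < A < C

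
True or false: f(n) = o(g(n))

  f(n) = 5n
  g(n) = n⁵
True

f(n) = 5n is O(n), and g(n) = n⁵ is O(n⁵).
Since O(n) grows strictly slower than O(n⁵), f(n) = o(g(n)) is true.
This means lim(n→∞) f(n)/g(n) = 0.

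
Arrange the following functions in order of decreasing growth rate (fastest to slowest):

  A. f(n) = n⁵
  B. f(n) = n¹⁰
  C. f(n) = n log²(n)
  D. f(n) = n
B > A > C > D

Comparing growth rates:
B = n¹⁰ is O(n¹⁰)
A = n⁵ is O(n⁵)
C = n log²(n) is O(n log² n)
D = n is O(n)

Therefore, the order from fastest to slowest is: B > A > C > D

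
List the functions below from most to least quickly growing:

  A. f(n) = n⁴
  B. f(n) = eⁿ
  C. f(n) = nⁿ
C > B > A

Comparing growth rates:
C = nⁿ is O(nⁿ)
B = eⁿ is O(eⁿ)
A = n⁴ is O(n⁴)

Therefore, the order from fastest to slowest is: C > B > A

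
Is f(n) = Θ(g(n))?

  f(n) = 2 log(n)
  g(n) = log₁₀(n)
True

f(n) = 2 log(n) and g(n) = log₁₀(n) are both O(log n).
Since they have the same asymptotic growth rate, f(n) = Θ(g(n)) is true.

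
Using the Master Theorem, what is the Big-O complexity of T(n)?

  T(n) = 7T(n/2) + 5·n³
Θ(n³)

Master Theorem: a = 7, b = 2, f(n) = 5·n³.
Compute the critical exponent d = log₂(7) = 2.807.
Compare f(n) = Θ(n³) against n^d:
  k = 3 > d = 2.807, so f(n) = Ω(n^(d+ε)) — Case 3.
  Regularity: a·(n/b)^3/n^3 = a/b^3 = 7/8 < 1 ✓.
  The top-level work dominates: T(n) = Θ(f(n)) = Θ(n³).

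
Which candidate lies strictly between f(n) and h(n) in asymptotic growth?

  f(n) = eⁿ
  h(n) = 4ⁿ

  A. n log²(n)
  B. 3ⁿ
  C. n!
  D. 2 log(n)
B

We need g(n) with eⁿ = o(g(n)) and g(n) = o(4ⁿ), i.e. O(eⁿ) ≺ g ≺ O(4ⁿ).
Check each option:
  A. n log²(n) — O(n log² n) does not grow strictly faster than f(n)
  B. 3ⁿ — O(3ⁿ) is strictly between O(eⁿ) and O(4ⁿ) ✓
  C. n! — O(n!) does not grow strictly slower than h(n)
  D. 2 log(n) — O(log n) does not grow strictly faster than f(n)

Only option B (3ⁿ) lies strictly between.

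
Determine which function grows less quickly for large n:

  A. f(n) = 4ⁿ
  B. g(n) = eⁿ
B

f(n) = 4ⁿ is O(4ⁿ), while g(n) = eⁿ is O(eⁿ).
Since O(eⁿ) grows slower than O(4ⁿ), g(n) is dominated.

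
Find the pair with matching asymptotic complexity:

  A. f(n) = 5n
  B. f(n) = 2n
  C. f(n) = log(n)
A and B

Examining each function:
  A. 5n is O(n)
  B. 2n is O(n)
  C. log(n) is O(log n)

Functions A and B both have the same complexity class.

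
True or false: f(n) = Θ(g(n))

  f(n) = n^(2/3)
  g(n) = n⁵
False

f(n) = n^(2/3) is O(n^(2/3)), and g(n) = n⁵ is O(n⁵).
Since they have different growth rates, f(n) = Θ(g(n)) is false.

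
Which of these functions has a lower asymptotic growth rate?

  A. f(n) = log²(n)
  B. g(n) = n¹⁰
A

f(n) = log²(n) is O(log² n), while g(n) = n¹⁰ is O(n¹⁰).
Since O(log² n) grows slower than O(n¹⁰), f(n) is dominated.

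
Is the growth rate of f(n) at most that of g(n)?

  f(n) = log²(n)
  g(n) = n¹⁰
True

f(n) = log²(n) is O(log² n), and g(n) = n¹⁰ is O(n¹⁰).
Since O(log² n) ⊆ O(n¹⁰) (f grows no faster than g), f(n) = O(g(n)) is true.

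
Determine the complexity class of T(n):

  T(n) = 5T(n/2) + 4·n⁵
Θ(n⁵)

Master Theorem: a = 5, b = 2, f(n) = 4·n⁵.
Compute the critical exponent d = log₂(5) = 2.322.
Compare f(n) = Θ(n⁵) against n^d:
  k = 5 > d = 2.322, so f(n) = Ω(n^(d+ε)) — Case 3.
  Regularity: a·(n/b)^5/n^5 = a/b^5 = 5/32 < 1 ✓.
  The top-level work dominates: T(n) = Θ(f(n)) = Θ(n⁵).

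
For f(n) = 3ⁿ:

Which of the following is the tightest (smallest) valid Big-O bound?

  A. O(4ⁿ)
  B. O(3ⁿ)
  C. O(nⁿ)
B

f(n) = 3ⁿ is O(3ⁿ).
All listed options are valid Big-O bounds (upper bounds),
but O(3ⁿ) is the tightest (smallest valid bound).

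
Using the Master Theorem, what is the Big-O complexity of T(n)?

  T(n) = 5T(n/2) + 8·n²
Θ(n^log₂(5))

Master Theorem: a = 5, b = 2, f(n) = 8·n².
Compute the critical exponent d = log₂(5) = 2.322.
Compare f(n) = Θ(n²) against n^d:
  k = 2 < d = 2.322, so f(n) = O(n^(d-ε)) — Case 1.
  The recursion cost dominates: T(n) = Θ(n^d) = Θ(n^log₂(5)).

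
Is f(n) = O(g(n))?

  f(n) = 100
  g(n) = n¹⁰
True

f(n) = 100 is O(1), and g(n) = n¹⁰ is O(n¹⁰).
Since O(1) ⊆ O(n¹⁰) (f grows no faster than g), f(n) = O(g(n)) is true.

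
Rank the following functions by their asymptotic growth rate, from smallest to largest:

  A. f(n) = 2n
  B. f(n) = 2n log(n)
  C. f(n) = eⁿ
A < B < C

Comparing growth rates:
A = 2n is O(n)
B = 2n log(n) is O(n log n)
C = eⁿ is O(eⁿ)

Therefore, the order from slowest to fastest is: A < B < C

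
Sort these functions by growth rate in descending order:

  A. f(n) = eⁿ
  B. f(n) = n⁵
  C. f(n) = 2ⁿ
A > C > B

Comparing growth rates:
A = eⁿ is O(eⁿ)
C = 2ⁿ is O(2ⁿ)
B = n⁵ is O(n⁵)

Therefore, the order from fastest to slowest is: A > C > B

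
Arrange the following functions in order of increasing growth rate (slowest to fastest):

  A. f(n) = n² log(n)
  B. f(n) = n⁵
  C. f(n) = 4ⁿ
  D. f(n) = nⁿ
A < B < C < D

Comparing growth rates:
A = n² log(n) is O(n² log n)
B = n⁵ is O(n⁵)
C = 4ⁿ is O(4ⁿ)
D = nⁿ is O(nⁿ)

Therefore, the order from slowest to fastest is: A < B < C < D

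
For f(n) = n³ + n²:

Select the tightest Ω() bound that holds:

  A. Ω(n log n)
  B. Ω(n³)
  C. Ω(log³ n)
B

f(n) = n³ + n² is Ω(n³).
All listed options are valid Big-Ω bounds (lower bounds),
but Ω(n³) is the tightest (largest valid bound).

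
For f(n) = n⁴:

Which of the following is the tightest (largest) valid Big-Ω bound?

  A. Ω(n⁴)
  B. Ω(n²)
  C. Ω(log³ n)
A

f(n) = n⁴ is Ω(n⁴).
All listed options are valid Big-Ω bounds (lower bounds),
but Ω(n⁴) is the tightest (largest valid bound).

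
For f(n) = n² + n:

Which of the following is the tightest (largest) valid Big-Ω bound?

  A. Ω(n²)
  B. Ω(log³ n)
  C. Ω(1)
A

f(n) = n² + n is Ω(n²).
All listed options are valid Big-Ω bounds (lower bounds),
but Ω(n²) is the tightest (largest valid bound).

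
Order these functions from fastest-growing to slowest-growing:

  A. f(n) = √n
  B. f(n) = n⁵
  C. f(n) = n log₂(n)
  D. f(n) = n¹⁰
D > B > C > A

Comparing growth rates:
D = n¹⁰ is O(n¹⁰)
B = n⁵ is O(n⁵)
C = n log₂(n) is O(n log n)
A = √n is O(√n)

Therefore, the order from fastest to slowest is: D > B > C > A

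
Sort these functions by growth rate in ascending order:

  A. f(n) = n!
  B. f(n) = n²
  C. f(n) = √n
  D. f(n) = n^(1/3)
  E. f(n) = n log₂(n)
D < C < E < B < A

Comparing growth rates:
D = n^(1/3) is O(n^(1/3))
C = √n is O(√n)
E = n log₂(n) is O(n log n)
B = n² is O(n²)
A = n! is O(n!)

Therefore, the order from slowest to fastest is: D < C < E < B < A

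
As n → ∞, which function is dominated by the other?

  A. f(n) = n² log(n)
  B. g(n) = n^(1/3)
B

f(n) = n² log(n) is O(n² log n), while g(n) = n^(1/3) is O(n^(1/3)).
Since O(n^(1/3)) grows slower than O(n² log n), g(n) is dominated.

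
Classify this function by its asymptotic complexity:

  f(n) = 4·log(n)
O(log n)

The dominant term in 4·log(n) is 4·log(n), which is Θ(log n).
Constants are absorbed, so the tightest bound is O(log n).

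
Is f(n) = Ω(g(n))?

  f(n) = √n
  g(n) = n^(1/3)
True

f(n) = √n is O(√n), and g(n) = n^(1/3) is O(n^(1/3)).
Since O(√n) grows at least as fast as O(n^(1/3)), f(n) = Ω(g(n)) is true.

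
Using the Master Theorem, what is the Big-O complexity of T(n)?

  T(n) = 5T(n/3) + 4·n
Θ(n^log₃(5))

Master Theorem: a = 5, b = 3, f(n) = 4·n.
Compute the critical exponent d = log₃(5) = 1.465.
Compare f(n) = Θ(n) against n^d:
  k = 1 < d = 1.465, so f(n) = O(n^(d-ε)) — Case 1.
  The recursion cost dominates: T(n) = Θ(n^d) = Θ(n^log₃(5)).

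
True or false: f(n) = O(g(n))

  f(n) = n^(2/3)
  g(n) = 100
False

f(n) = n^(2/3) is O(n^(2/3)), and g(n) = 100 is O(1).
Since O(n^(2/3)) grows faster than O(1), f(n) = O(g(n)) is false.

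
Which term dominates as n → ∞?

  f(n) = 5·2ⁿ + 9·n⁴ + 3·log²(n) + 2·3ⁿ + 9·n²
2·3ⁿ

Looking at each term:
  - 5·2ⁿ is O(2ⁿ)
  - 9·n⁴ is O(n⁴)
  - 3·log²(n) is O(log² n)
  - 2·3ⁿ is O(3ⁿ)
  - 9·n² is O(n²)

The term 2·3ⁿ (O(3ⁿ)) grows fastest and dominates all others.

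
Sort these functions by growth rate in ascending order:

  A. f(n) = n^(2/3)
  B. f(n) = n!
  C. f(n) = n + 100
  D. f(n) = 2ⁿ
A < C < D < B

Comparing growth rates:
A = n^(2/3) is O(n^(2/3))
C = n + 100 is O(n)
D = 2ⁿ is O(2ⁿ)
B = n! is O(n!)

Therefore, the order from slowest to fastest is: A < C < D < B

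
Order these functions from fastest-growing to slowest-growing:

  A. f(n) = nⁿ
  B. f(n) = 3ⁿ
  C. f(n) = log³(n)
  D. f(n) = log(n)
A > B > C > D

Comparing growth rates:
A = nⁿ is O(nⁿ)
B = 3ⁿ is O(3ⁿ)
C = log³(n) is O(log³ n)
D = log(n) is O(log n)

Therefore, the order from fastest to slowest is: A > B > C > D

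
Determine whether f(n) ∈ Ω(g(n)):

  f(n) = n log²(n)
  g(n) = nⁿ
False

f(n) = n log²(n) is O(n log² n), and g(n) = nⁿ is O(nⁿ).
Since O(n log² n) grows slower than O(nⁿ), f(n) = Ω(g(n)) is false.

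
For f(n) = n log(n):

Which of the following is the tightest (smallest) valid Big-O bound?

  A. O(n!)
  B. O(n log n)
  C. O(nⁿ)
B

f(n) = n log(n) is O(n log n).
All listed options are valid Big-O bounds (upper bounds),
but O(n log n) is the tightest (smallest valid bound).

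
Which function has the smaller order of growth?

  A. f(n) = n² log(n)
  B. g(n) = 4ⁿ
A

f(n) = n² log(n) is O(n² log n), while g(n) = 4ⁿ is O(4ⁿ).
Since O(n² log n) grows slower than O(4ⁿ), f(n) is dominated.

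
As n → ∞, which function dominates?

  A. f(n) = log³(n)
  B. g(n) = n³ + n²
B

f(n) = log³(n) is O(log³ n), while g(n) = n³ + n² is O(n³).
Since O(n³) grows faster than O(log³ n), g(n) dominates.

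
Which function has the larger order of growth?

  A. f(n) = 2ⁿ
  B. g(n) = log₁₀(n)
A

f(n) = 2ⁿ is O(2ⁿ), while g(n) = log₁₀(n) is O(log n).
Since O(2ⁿ) grows faster than O(log n), f(n) dominates.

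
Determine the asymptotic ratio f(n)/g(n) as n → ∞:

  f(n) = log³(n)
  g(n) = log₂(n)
∞

Since log³(n) (O(log³ n)) grows faster than log₂(n) (O(log n)),
the ratio f(n)/g(n) → ∞ as n → ∞.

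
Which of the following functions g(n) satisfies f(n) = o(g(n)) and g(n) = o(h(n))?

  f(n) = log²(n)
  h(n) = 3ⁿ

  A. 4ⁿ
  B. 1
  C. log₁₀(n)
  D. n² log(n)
D

We need g(n) with log²(n) = o(g(n)) and g(n) = o(3ⁿ), i.e. O(log² n) ≺ g ≺ O(3ⁿ).
Check each option:
  A. 4ⁿ — O(4ⁿ) does not grow strictly slower than h(n)
  B. 1 — O(1) does not grow strictly faster than f(n)
  C. log₁₀(n) — O(log n) does not grow strictly faster than f(n)
  D. n² log(n) — O(n² log n) is strictly between O(log² n) and O(3ⁿ) ✓

Only option D (n² log(n)) lies strictly between.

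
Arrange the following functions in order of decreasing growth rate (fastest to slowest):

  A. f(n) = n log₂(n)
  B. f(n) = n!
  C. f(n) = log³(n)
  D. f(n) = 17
B > A > C > D

Comparing growth rates:
B = n! is O(n!)
A = n log₂(n) is O(n log n)
C = log³(n) is O(log³ n)
D = 17 is O(1)

Therefore, the order from fastest to slowest is: B > A > C > D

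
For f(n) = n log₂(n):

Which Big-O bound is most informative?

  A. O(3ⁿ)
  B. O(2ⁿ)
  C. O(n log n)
C

f(n) = n log₂(n) is O(n log n).
All listed options are valid Big-O bounds (upper bounds),
but O(n log n) is the tightest (smallest valid bound).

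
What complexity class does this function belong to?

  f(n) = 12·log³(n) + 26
O(log³ n)

The dominant term in 12·log³(n) + 26 is 12·log³(n), which is Θ(log³ n).
Lower-order terms (26) are asymptotically negligible.
Constants are absorbed, so the tightest bound is O(log³ n).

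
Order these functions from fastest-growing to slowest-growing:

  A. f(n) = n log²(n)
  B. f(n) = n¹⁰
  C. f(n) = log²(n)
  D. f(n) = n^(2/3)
B > A > D > C

Comparing growth rates:
B = n¹⁰ is O(n¹⁰)
A = n log²(n) is O(n log² n)
D = n^(2/3) is O(n^(2/3))
C = log²(n) is O(log² n)

Therefore, the order from fastest to slowest is: B > A > D > C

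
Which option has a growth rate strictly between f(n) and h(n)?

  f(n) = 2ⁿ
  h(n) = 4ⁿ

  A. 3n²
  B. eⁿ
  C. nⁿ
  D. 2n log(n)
B

We need g(n) with 2ⁿ = o(g(n)) and g(n) = o(4ⁿ), i.e. O(2ⁿ) ≺ g ≺ O(4ⁿ).
Check each option:
  A. 3n² — O(n²) does not grow strictly faster than f(n)
  B. eⁿ — O(eⁿ) is strictly between O(2ⁿ) and O(4ⁿ) ✓
  C. nⁿ — O(nⁿ) does not grow strictly slower than h(n)
  D. 2n log(n) — O(n log n) does not grow strictly faster than f(n)

Only option B (eⁿ) lies strictly between.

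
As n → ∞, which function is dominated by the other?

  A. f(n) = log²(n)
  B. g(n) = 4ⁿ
A

f(n) = log²(n) is O(log² n), while g(n) = 4ⁿ is O(4ⁿ).
Since O(log² n) grows slower than O(4ⁿ), f(n) is dominated.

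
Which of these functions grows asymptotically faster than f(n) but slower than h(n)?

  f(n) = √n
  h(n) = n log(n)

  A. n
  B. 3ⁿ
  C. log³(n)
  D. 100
A

We need g(n) with √n = o(g(n)) and g(n) = o(n log(n)), i.e. O(√n) ≺ g ≺ O(n log n).
Check each option:
  A. n — O(n) is strictly between O(√n) and O(n log n) ✓
  B. 3ⁿ — O(3ⁿ) does not grow strictly slower than h(n)
  C. log³(n) — O(log³ n) does not grow strictly faster than f(n)
  D. 100 — O(1) does not grow strictly faster than f(n)

Only option A (n) lies strictly between.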